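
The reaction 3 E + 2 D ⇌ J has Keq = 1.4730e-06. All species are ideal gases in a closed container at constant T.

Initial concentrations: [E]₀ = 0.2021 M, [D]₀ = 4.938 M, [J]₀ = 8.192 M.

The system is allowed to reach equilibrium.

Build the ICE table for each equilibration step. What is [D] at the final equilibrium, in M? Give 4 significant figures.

Q₀ = 40.7 vs Keq = 1.4730e-06 ⇒ Q>K, reverse
Step 1:
                   E          D          J
  Initial     0.2021      4.938      8.192
  Change       17.62      11.74     -5.872
  Equil        17.82      16.68       2.32
  solve Keq expr → x = -5.872; check Q = 1.4730e-06

[D]_eq = 16.68 M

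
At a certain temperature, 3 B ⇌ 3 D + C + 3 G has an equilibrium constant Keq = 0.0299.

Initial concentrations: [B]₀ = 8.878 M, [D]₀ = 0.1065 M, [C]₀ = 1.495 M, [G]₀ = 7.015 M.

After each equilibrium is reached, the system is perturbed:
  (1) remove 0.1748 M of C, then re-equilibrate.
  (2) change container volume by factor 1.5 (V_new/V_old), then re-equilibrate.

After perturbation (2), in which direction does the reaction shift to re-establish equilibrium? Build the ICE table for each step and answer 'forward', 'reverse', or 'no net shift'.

Direction: forward

Q₀ = 8.9090e-04 vs Keq = 0.0299 ⇒ Q<K, forward
Step 1:
                   B          D          C          G
  I            8.878     0.1065      1.495      7.015
  C          -0.2138     0.2138    0.07128     0.2138
  E            8.664     0.3203      1.566      7.229
  solve Keq expr → x = 0.07128; check Q = 0.0299
Then remove 0.1748 M of C.
Step 2:
                   B          D          C          G
  I            8.664     0.3203      1.391      7.229
  C          -0.0116     0.0116   0.003867     0.0116
  E            8.653     0.3319      1.395       7.24
  solve Keq expr → x = 0.003867; check Q = 0.0299
Then change container volume by factor 1.5 (V_new/V_old).
Step 3:
                   B          D          C          G
  I            5.768     0.2213     0.9302      4.827
  C          -0.1342     0.1342    0.04473     0.1342
  E            5.634     0.3555      0.975      4.961
  solve Keq expr → x = 0.04473; check Q = 0.0299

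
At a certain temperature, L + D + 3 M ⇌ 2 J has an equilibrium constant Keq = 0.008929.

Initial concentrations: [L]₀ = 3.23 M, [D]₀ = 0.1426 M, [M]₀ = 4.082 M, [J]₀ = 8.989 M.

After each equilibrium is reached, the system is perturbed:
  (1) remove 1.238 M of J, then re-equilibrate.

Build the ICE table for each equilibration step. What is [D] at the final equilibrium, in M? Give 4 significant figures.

[D]_eq = 1.403 M

Q₀ = 2.579 vs Keq = 0.008929 ⇒ Q>K, reverse
Step 1:
                    L           D           M           J
  I              3.23      0.1426       4.082       8.989
  C             1.422       1.422       4.265      -2.843
  E             4.652       1.564       8.347       6.146
  solve Keq expr → x = -1.422; check Q = 0.008929
Then remove 1.238 M of J.
Step 2:
                    L           D           M           J
  I             4.652       1.564       8.347       4.908
  C            -0.161      -0.161     -0.4831      0.3221
  E              4.49       1.403       7.863        5.23
  solve Keq expr → x = 0.161; check Q = 0.008929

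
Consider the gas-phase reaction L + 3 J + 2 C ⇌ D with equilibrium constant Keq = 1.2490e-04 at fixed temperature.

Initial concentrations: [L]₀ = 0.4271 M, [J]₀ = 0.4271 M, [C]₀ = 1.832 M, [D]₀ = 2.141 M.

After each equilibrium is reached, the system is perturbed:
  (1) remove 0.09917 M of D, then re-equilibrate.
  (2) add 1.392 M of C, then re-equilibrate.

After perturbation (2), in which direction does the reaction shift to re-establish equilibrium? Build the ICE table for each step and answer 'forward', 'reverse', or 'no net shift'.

Direction: forward

Q₀ = 19.17 vs Keq = 1.2490e-04 ⇒ Q>K, reverse
Step 1:
                   L          J          C          D
  I           0.4271     0.4271      1.832      2.141
  C             1.49       4.47       2.98      -1.49
  E            1.917      4.897      4.812      0.651
  solve Keq expr → x = -1.49; check Q = 1.2490e-04
Then remove 0.09917 M of D.
Step 2:
                   L          J          C          D
  I            1.917      4.897      4.812     0.5519
  C         -0.03319   -0.09956   -0.06637    0.03319
  E            1.884      4.797      4.746     0.5851
  solve Keq expr → x = 0.03319; check Q = 1.2490e-04
Then add 1.392 M of C.
Step 3:
                   L          J          C          D
  I            1.884      4.797      6.138     0.5851
  C           -0.109    -0.3269    -0.2179      0.109
  E            1.775       4.47       5.92      0.694
  solve Keq expr → x = 0.109; check Q = 1.2490e-04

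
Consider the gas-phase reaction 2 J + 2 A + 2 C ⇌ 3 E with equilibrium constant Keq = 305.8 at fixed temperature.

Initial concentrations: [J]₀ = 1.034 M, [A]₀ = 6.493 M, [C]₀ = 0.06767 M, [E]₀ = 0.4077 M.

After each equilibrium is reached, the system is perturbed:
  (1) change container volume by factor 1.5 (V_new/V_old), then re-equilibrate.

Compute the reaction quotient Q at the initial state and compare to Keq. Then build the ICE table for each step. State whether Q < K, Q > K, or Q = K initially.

Q₀ = 0.3283; Q < K (proceeds forward)

Q₀ = 0.3283 vs Keq = 305.8 ⇒ Q<K, forward
Step 1:
                  J         A         C         E
  init        1.034     6.493   0.06767    0.4077
  Δ        -0.06438  -0.06438  -0.06438   0.09658
  eq         0.9696     6.429  0.003285    0.5043
  solve Keq expr → x = 0.03219; check Q = 305.8
Then change container volume by factor 1.5 (V_new/V_old).
Step 2:
                  J         A         C         E
  init       0.6464     4.286   0.00219    0.3362
  Δ        0.001773  0.001773  0.001773  -0.00266
  eq         0.6482     4.288  0.003963    0.3335
  solve Keq expr → x = -8.8663e-04; check Q = 305.8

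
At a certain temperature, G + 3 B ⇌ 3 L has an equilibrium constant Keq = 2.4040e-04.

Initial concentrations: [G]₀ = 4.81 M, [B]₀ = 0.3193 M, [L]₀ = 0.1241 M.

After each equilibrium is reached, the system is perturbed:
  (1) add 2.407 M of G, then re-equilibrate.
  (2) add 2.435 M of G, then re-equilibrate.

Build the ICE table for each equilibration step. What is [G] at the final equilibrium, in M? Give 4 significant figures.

Q₀ = 0.01221 vs Keq = 2.4040e-04 ⇒ Q>K, reverse
Step 1:
                    G           B           L
  Initial        4.81      0.3193      0.1241
  Change       0.0273     0.08191    -0.08191
  Equil         4.837      0.4012     0.04219
  solve Keq expr → x = -0.0273; check Q = 2.4040e-04
Then add 2.407 M of G.
Step 2:
                    G           B           L
  Initial       7.244      0.4012     0.04219
  Change    -0.001808   -0.005423    0.005423
  Equil         7.242      0.3958     0.04761
  solve Keq expr → x = 0.001808; check Q = 2.4040e-04
Then add 2.435 M of G.
Step 3:
                    G           B           L
  Initial       9.677      0.3958     0.04761
  Change    -0.001421   -0.004262    0.004262
  Equil         9.676      0.3915     0.05188
  solve Keq expr → x = 0.001421; check Q = 2.4040e-04

[G]_eq = 9.676 M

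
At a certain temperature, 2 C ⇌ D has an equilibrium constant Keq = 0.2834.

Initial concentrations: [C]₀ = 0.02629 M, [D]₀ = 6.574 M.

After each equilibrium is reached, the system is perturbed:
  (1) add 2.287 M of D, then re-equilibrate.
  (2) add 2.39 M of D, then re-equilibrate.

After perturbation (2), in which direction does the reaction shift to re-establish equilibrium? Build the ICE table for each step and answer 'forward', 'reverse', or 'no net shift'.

Direction: reverse

Q₀ = 9511 vs Keq = 0.2834 ⇒ Q>K, reverse
Step 1:
                  C         D
  Initial   0.02629     6.574
  Change      3.993    -1.996
  Equil       4.019     4.578
  solve Keq expr → x = -1.996; check Q = 0.2834
Then add 2.287 M of D.
Step 2:
                  C         D
  Initial     4.019     6.865
  Change     0.7638   -0.3819
  Equil       4.783     6.483
  solve Keq expr → x = -0.3819; check Q = 0.2834
Then add 2.39 M of D.
Step 3:
                  C         D
  Initial     4.783     8.873
  Change      0.701   -0.3505
  Equil       5.484     8.522
  solve Keq expr → x = -0.3505; check Q = 0.2834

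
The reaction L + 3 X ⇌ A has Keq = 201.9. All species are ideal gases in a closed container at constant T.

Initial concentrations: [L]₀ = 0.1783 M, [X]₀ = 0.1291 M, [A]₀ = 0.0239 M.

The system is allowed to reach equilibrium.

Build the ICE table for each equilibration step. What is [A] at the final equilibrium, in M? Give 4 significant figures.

[A]_eq = 0.0337 M

Q₀ = 62.3 vs Keq = 201.9 ⇒ Q<K, forward
Step 1:
                   L          X          A
  I           0.1783     0.1291     0.0239
  C        -0.009804   -0.02941   0.009804
  E           0.1685    0.09969     0.0337
  solve Keq expr → x = 0.009804; check Q = 201.9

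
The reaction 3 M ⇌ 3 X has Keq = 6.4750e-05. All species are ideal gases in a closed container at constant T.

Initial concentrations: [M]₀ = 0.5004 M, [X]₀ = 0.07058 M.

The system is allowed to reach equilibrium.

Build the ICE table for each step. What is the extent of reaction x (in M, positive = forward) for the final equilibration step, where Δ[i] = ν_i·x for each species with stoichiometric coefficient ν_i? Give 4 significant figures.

x = -0.01618 M

Q₀ = 0.002806 vs Keq = 6.4750e-05 ⇒ Q>K, reverse
Step 1:
                  M         X
  I          0.5004   0.07058
  C         0.04854  -0.04854
  E          0.5489   0.02204
  solve Keq expr → x = -0.01618; check Q = 6.4750e-05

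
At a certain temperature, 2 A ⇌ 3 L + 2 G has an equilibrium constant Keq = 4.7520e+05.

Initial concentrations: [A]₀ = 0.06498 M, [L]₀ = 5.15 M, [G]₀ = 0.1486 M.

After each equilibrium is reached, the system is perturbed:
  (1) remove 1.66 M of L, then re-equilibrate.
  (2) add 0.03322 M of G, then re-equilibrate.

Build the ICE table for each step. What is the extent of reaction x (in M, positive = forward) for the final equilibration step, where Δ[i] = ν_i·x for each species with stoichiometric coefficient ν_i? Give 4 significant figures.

Q₀ = 714.3 vs Keq = 4.7520e+05 ⇒ Q<K, forward
Step 1:
                   A          L          G
  init       0.06498       5.15     0.1486
  Δ         -0.06133    0.09199    0.06133
  eq        0.003655      5.242     0.2099
  solve Keq expr → x = 0.03066; check Q = 4.7520e+05
Then remove 1.66 M of L.
Step 2:
                   A          L          G
  init      0.003655      3.582     0.2099
  Δ        -0.001573   0.002359   0.001573
  eq        0.002082      3.584     0.2115
  solve Keq expr → x = 7.8642e-04; check Q = 4.7520e+05
Then add 0.03322 M of G.
Step 3:
                   A          L          G
  init      0.002082      3.584     0.2447
  Δ       3.2335e-04 -4.8503e-04 -3.2335e-04
  eq        0.002405      3.584     0.2444
  solve Keq expr → x = -1.6168e-04; check Q = 4.7520e+05

x = -1.6168e-04 M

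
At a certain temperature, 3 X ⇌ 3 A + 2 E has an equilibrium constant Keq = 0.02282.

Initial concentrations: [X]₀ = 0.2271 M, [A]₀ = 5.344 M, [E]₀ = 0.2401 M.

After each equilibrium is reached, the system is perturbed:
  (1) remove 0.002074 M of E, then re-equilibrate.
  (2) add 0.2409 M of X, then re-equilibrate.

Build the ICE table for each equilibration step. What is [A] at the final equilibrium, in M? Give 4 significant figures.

[A]_eq = 5.002 M

Q₀ = 751.2 vs Keq = 0.02282 ⇒ Q>K, reverse
Step 1:
                    X           A           E
  Initial      0.2271       5.344      0.2401
  Change       0.3512     -0.3512     -0.2341
  Equil        0.5783       4.993    0.005955
  solve Keq expr → x = -0.1171; check Q = 0.02282
Then remove 0.002074 M of E.
Step 2:
                    X           A           E
  Initial      0.5783       4.993    0.003881
  Change    -0.003033    0.003033    0.002022
  Equil        0.5753       4.996    0.005903
  solve Keq expr → x = 0.001011; check Q = 0.02282
Then add 0.2409 M of X.
Step 3:
                    X           A           E
  Initial      0.8162       4.996    0.005903
  Change     -0.00592     0.00592    0.003947
  Equil        0.8103       5.002     0.00985
  solve Keq expr → x = 0.001973; check Q = 0.02282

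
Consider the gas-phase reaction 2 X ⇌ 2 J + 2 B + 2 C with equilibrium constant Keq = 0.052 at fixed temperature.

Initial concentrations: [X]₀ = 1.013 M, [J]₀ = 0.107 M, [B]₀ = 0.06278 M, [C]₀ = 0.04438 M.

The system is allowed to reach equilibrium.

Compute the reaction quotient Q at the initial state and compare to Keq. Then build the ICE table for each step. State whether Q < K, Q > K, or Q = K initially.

Q₀ = 8.6610e-08; Q < K (proceeds forward)

Q₀ = 8.6610e-08 vs Keq = 0.052 ⇒ Q<K, forward
Step 1:
                  X         J         B         C
  I           1.013     0.107   0.06278   0.04438
  C         -0.4375    0.4375    0.4375    0.4375
  E          0.5755    0.5445    0.5002    0.4818
  solve Keq expr → x = 0.2187; check Q = 0.052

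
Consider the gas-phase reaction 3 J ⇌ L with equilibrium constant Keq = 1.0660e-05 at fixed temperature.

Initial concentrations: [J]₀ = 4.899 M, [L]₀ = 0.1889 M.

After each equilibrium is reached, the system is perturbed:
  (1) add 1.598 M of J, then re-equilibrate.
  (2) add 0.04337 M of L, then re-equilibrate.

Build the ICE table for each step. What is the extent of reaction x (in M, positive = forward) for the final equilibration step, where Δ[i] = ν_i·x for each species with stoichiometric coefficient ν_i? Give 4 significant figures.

x = -0.04316 M

Q₀ = 0.001607 vs Keq = 1.0660e-05 ⇒ Q>K, reverse
Step 1:
                    J           L
  Initial       4.899      0.1889
  Change       0.5615     -0.1872
  Equil          5.46    0.001736
  solve Keq expr → x = -0.1872; check Q = 1.0660e-05
Then add 1.598 M of J.
Step 2:
                    J           L
  Initial       7.058    0.001736
  Change    -0.006011    0.002004
  Equil         7.052    0.003739
  solve Keq expr → x = 0.002004; check Q = 1.0660e-05
Then add 0.04337 M of L.
Step 3:
                    J           L
  Initial       7.052     0.04711
  Change       0.1295    -0.04316
  Equil         7.182    0.003949
  solve Keq expr → x = -0.04316; check Q = 1.0660e-05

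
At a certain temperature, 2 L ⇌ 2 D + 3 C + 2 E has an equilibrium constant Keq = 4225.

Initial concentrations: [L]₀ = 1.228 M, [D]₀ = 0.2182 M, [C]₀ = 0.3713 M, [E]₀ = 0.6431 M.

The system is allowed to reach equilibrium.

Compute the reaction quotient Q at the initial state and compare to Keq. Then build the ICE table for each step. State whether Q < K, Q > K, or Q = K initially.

Q₀ = 6.6841e-04; Q < K (proceeds forward)

Q₀ = 6.6841e-04 vs Keq = 4225 ⇒ Q<K, forward
Step 1:
                    L           D           C           E
  Initial       1.228      0.2182      0.3713      0.6431
  Change       -1.121       1.121       1.682       1.121
  Equil        0.1069       1.339       2.053       1.764
  solve Keq expr → x = 0.5605; check Q = 4225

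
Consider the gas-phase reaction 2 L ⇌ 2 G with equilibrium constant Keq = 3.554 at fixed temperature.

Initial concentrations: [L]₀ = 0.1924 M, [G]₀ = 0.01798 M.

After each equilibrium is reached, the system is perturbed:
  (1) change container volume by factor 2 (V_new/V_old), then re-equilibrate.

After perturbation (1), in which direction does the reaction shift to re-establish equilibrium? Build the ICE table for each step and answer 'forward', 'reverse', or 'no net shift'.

Q₀ = 0.008733 vs Keq = 3.554 ⇒ Q<K, forward
Step 1:
                   L          G
  init        0.1924    0.01798
  Δ          -0.1195     0.1195
  eq         0.07292     0.1375
  solve Keq expr → x = 0.05974; check Q = 3.554
Then change container volume by factor 2 (V_new/V_old).
Step 2:
                   L          G
  init       0.03646    0.06873
  Δ                0          0
  eq         0.03646    0.06873
  solve Keq expr → x = 0; check Q = 3.554

Direction: no net shift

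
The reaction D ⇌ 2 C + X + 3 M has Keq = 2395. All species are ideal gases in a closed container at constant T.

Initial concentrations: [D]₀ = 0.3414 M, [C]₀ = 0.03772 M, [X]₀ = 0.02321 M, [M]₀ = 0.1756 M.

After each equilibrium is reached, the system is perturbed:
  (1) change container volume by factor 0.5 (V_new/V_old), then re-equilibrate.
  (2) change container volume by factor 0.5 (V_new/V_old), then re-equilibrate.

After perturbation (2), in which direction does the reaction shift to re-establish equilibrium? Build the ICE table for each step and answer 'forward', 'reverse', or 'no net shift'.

Direction: reverse

Q₀ = 5.2376e-07 vs Keq = 2395 ⇒ Q<K, forward
Step 1:
                  D         C         X         M
  I          0.3414   0.03772   0.02321    0.1756
  C         -0.3413    0.6825    0.3413     1.024
  E       1.3621e-04    0.7202    0.3645     1.199
  solve Keq expr → x = 0.3413; check Q = 2395
Then change container volume by factor 0.5 (V_new/V_old).
Step 2:
                  D         C         X         M
  I       2.7242e-04      1.44    0.7289     2.399
  C        0.007914  -0.01583 -0.007914  -0.02374
  E        0.008186     1.425     0.721     2.375
  solve Keq expr → x = -0.007914; check Q = 2395
Then change container volume by factor 0.5 (V_new/V_old).
Step 3:
                  D         C         X         M
  I         0.01637     2.849     1.442      4.75
  C           0.203    -0.406    -0.203   -0.6089
  E          0.2194     2.443     1.239     4.141
  solve Keq expr → x = -0.203; check Q = 2395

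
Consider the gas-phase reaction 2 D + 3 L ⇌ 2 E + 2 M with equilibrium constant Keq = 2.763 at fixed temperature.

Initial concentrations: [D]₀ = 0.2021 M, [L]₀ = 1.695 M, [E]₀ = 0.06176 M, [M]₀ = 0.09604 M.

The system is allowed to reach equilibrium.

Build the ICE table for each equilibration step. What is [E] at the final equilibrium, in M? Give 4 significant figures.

[E]_eq = 0.2405 M

Q₀ = 1.7688e-04 vs Keq = 2.763 ⇒ Q<K, forward
Step 1:
                  D         L         E         M
  I          0.2021     1.695   0.06176   0.09604
  C         -0.1788   -0.2682    0.1788    0.1788
  E         0.02333     1.427    0.2405    0.2748
  solve Keq expr → x = 0.08938; check Q = 2.763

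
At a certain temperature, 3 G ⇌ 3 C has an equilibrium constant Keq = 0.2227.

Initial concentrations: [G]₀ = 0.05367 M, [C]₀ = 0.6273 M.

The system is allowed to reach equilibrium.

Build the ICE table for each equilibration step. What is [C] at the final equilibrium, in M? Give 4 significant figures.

[C]_eq = 0.257 M

Q₀ = 1597 vs Keq = 0.2227 ⇒ Q>K, reverse
Step 1:
                  G         C
  init      0.05367    0.6273
  Δ          0.3703   -0.3703
  eq          0.424     0.257
  solve Keq expr → x = -0.1234; check Q = 0.2227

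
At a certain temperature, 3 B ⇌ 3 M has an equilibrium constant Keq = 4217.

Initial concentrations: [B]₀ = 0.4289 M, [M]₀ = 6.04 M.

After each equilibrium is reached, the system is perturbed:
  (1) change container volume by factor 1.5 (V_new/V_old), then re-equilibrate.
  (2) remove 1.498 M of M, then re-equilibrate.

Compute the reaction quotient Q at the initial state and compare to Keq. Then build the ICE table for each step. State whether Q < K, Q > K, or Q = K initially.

Q₀ = 2793; Q < K (proceeds forward)

Q₀ = 2793 vs Keq = 4217 ⇒ Q<K, forward
Step 1:
                    B           M
  Initial      0.4289        6.04
  Change     -0.05184     0.05184
  Equil        0.3771       6.092
  solve Keq expr → x = 0.01728; check Q = 4217
Then change container volume by factor 1.5 (V_new/V_old).
Step 2:
                    B           M
  Initial      0.2514       4.061
  Change            0           0
  Equil        0.2514       4.061
  solve Keq expr → x = 0; check Q = 4217
Then remove 1.498 M of M.
Step 3:
                    B           M
  Initial      0.2514       2.563
  Change     -0.08732     0.08732
  Equil        0.1641       2.651
  solve Keq expr → x = 0.02911; check Q = 4217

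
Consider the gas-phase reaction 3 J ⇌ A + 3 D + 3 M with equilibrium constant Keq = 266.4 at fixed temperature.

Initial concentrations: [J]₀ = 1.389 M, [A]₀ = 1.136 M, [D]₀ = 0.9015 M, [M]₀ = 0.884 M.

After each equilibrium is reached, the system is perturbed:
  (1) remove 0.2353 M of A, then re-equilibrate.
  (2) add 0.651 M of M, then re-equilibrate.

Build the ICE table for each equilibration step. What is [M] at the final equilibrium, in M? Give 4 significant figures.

Q₀ = 0.2145 vs Keq = 266.4 ⇒ Q<K, forward
Step 1:
                  J         A         D         M
  init        1.389     1.136    0.9015     0.884
  Δ         -0.8552    0.2851    0.8552    0.8552
  eq         0.5338     1.421     1.757     1.739
  solve Keq expr → x = 0.2851; check Q = 266.4
Then remove 0.2353 M of A.
Step 2:
                  J         A         D         M
  init       0.5338     1.186     1.757     1.739
  Δ        -0.01922  0.006407   0.01922   0.01922
  eq         0.5146     1.192     1.776     1.758
  solve Keq expr → x = 0.006407; check Q = 266.4
Then add 0.651 M of M.
Step 3:
                  J         A         D         M
  init       0.5146     1.192     1.776     2.409
  Δ          0.1101  -0.03669   -0.1101   -0.1101
  eq         0.6247     1.155     1.666     2.299
  solve Keq expr → x = -0.03669; check Q = 266.4

[M]_eq = 2.299 M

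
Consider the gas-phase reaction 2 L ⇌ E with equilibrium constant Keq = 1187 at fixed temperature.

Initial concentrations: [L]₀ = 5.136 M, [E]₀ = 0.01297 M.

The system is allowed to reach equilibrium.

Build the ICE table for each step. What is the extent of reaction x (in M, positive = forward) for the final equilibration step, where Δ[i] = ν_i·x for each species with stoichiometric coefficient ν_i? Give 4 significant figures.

x = 2.545 M

Q₀ = 4.9169e-04 vs Keq = 1187 ⇒ Q<K, forward
Step 1:
                    L           E
  Initial       5.136     0.01297
  Change        -5.09       2.545
  Equil       0.04642       2.558
  solve Keq expr → x = 2.545; check Q = 1187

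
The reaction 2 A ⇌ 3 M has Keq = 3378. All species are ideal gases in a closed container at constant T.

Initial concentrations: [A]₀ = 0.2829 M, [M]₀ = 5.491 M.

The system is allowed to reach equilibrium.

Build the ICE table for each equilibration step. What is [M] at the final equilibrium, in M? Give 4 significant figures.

[M]_eq = 5.576 M

Q₀ = 2069 vs Keq = 3378 ⇒ Q<K, forward
Step 1:
                    A           M
  I            0.2829       5.491
  C          -0.05638     0.08457
  E            0.2265       5.576
  solve Keq expr → x = 0.02819; check Q = 3378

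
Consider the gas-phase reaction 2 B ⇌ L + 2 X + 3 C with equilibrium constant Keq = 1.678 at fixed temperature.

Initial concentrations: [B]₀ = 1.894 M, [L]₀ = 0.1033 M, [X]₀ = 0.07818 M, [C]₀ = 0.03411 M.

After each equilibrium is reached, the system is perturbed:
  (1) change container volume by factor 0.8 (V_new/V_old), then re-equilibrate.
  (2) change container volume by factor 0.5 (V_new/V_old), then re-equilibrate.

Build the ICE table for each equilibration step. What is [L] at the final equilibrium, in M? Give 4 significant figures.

Q₀ = 6.9852e-09 vs Keq = 1.678 ⇒ Q<K, forward
Step 1:
                  B         L         X         C
  init        1.894    0.1033   0.07818   0.03411
  Δ         -0.9204    0.4602    0.9204     1.381
  eq         0.9736    0.5635    0.9985     1.415
  solve Keq expr → x = 0.4602; check Q = 1.678
Then change container volume by factor 0.8 (V_new/V_old).
Step 2:
                  B         L         X         C
  init        1.217    0.7044     1.248     1.768
  Δ          0.1332  -0.06661   -0.1332   -0.1998
  eq           1.35    0.6377     1.115     1.569
  solve Keq expr → x = -0.06661; check Q = 1.678
Then change container volume by factor 0.5 (V_new/V_old).
Step 3:
                  B         L         X         C
  init        2.701     1.275      2.23     3.137
  Δ          0.7032   -0.3516   -0.7032    -1.055
  eq          3.404    0.9239     1.527     2.082
  solve Keq expr → x = -0.3516; check Q = 1.678

[L]_eq = 0.9239 M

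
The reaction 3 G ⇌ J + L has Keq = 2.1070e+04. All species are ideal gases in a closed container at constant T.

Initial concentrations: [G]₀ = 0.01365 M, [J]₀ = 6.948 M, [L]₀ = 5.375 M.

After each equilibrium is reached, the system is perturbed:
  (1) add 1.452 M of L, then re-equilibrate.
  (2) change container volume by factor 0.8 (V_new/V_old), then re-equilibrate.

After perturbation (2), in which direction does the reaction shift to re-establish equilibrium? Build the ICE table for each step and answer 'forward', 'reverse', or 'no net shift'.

Q₀ = 1.4684e+07 vs Keq = 2.1070e+04 ⇒ Q>K, reverse
Step 1:
                    G           J           L
  init        0.01365       6.948       5.375
  Δ            0.1069    -0.03563    -0.03563
  eq           0.1205       6.912       5.339
  solve Keq expr → x = -0.03563; check Q = 2.1070e+04
Then add 1.452 M of L.
Step 2:
                    G           J           L
  init         0.1205       6.912       6.791
  Δ           0.01002    -0.00334    -0.00334
  eq           0.1306       6.909       6.788
  solve Keq expr → x = -0.00334; check Q = 2.1070e+04
Then change container volume by factor 0.8 (V_new/V_old).
Step 3:
                    G           J           L
  init         0.1632       8.636       8.485
  Δ          -0.01165    0.003884    0.003884
  eq           0.1516        8.64       8.489
  solve Keq expr → x = 0.003884; check Q = 2.1070e+04

Direction: forward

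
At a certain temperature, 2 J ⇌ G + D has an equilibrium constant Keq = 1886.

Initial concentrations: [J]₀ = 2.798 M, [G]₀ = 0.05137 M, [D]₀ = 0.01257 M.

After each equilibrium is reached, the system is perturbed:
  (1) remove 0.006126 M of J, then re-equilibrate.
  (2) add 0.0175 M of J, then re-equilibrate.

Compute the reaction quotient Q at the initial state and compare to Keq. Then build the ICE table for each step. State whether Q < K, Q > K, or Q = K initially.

Q₀ = 8.2480e-05; Q < K (proceeds forward)

Q₀ = 8.2480e-05 vs Keq = 1886 ⇒ Q<K, forward
Step 1:
                  J         G         D
  I           2.798   0.05137   0.01257
  C          -2.765     1.383     1.383
  E         0.03257     1.434     1.395
  solve Keq expr → x = 1.383; check Q = 1886
Then remove 0.006126 M of J.
Step 2:
                  J         G         D
  I         0.02645     1.434     1.395
  C        0.006056 -0.003028 -0.003028
  E          0.0325     1.431     1.392
  solve Keq expr → x = -0.003028; check Q = 1886
Then add 0.0175 M of J.
Step 3:
                  J         G         D
  I            0.05     1.431     1.392
  C         -0.0173   0.00865   0.00865
  E          0.0327      1.44     1.401
  solve Keq expr → x = 0.00865; check Q = 1886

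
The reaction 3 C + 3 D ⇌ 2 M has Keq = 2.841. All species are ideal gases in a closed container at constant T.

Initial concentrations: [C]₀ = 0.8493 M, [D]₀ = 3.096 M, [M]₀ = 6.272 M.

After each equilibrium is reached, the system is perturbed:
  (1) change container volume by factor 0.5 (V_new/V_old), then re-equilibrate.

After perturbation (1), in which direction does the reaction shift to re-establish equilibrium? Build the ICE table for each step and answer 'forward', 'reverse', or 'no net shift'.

Direction: forward

Q₀ = 2.164 vs Keq = 2.841 ⇒ Q<K, forward
Step 1:
                    C           D           M
  Initial      0.8493       3.096       6.272
  Change      -0.0562     -0.0562     0.03747
  Equil        0.7931        3.04       6.309
  solve Keq expr → x = 0.01873; check Q = 2.841
Then change container volume by factor 0.5 (V_new/V_old).
Step 2:
                    C           D           M
  Initial       1.586        6.08       12.62
  Change      -0.8352     -0.8352      0.5568
  Equil         0.751       5.244       13.18
  solve Keq expr → x = 0.2784; check Q = 2.841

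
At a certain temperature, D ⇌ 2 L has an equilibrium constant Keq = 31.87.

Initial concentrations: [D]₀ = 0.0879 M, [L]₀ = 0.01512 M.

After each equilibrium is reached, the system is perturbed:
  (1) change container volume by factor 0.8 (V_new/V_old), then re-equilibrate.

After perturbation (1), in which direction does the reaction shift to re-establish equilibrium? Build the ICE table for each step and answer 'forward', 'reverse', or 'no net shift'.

Q₀ = 0.002601 vs Keq = 31.87 ⇒ Q<K, forward
Step 1:
                  D         L
  I          0.0879   0.01512
  C        -0.08678    0.1736
  E        0.001117    0.1887
  solve Keq expr → x = 0.08678; check Q = 31.87
Then change container volume by factor 0.8 (V_new/V_old).
Step 2:
                  D         L
  I        0.001396    0.2359
  C       3.3907e-04 -6.7815e-04
  E        0.001735    0.2352
  solve Keq expr → x = -3.3907e-04; check Q = 31.87

Direction: reverse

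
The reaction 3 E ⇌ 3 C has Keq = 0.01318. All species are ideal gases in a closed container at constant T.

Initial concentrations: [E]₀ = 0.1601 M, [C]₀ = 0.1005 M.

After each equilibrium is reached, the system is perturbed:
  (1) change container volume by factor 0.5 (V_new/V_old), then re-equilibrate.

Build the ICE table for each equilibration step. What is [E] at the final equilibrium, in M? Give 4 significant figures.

[E]_eq = 0.4216 M

Q₀ = 0.2474 vs Keq = 0.01318 ⇒ Q>K, reverse
Step 1:
                  E         C
  I          0.1601    0.1005
  C          0.0507   -0.0507
  E          0.2108    0.0498
  solve Keq expr → x = -0.0169; check Q = 0.01318
Then change container volume by factor 0.5 (V_new/V_old).
Step 2:
                  E         C
  I          0.4216   0.09959
  C               0         0
  E          0.4216   0.09959
  solve Keq expr → x = 0; check Q = 0.01318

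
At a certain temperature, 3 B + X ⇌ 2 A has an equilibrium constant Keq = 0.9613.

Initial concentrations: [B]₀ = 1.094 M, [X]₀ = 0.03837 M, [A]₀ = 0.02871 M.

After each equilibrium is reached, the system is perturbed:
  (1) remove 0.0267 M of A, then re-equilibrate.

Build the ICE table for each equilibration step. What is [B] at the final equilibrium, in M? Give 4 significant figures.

Q₀ = 0.01641 vs Keq = 0.9613 ⇒ Q<K, forward
Step 1:
                    B           X           A
  init          1.094     0.03837     0.02871
  Δ          -0.09059     -0.0302     0.06039
  eq            1.003    0.008175      0.0891
  solve Keq expr → x = 0.0302; check Q = 0.9613
Then remove 0.0267 M of A.
Step 2:
                    B           X           A
  init          1.003    0.008175      0.0624
  Δ         -0.009506   -0.003169    0.006337
  eq           0.9939    0.005006     0.06874
  solve Keq expr → x = 0.003169; check Q = 0.9613

[B]_eq = 0.9939 M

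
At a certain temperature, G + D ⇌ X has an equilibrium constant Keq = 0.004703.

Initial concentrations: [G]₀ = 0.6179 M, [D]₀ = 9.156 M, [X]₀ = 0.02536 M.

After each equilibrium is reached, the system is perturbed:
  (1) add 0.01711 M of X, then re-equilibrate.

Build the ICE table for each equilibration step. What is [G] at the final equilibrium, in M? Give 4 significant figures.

[G]_eq = 0.6331 M

Q₀ = 0.004483 vs Keq = 0.004703 ⇒ Q<K, forward
Step 1:
                  G         D         X
  init       0.6179     9.156   0.02536
  Δ       -0.001192 -0.001192  0.001192
  eq         0.6167     9.155   0.02655
  solve Keq expr → x = 0.001192; check Q = 0.004703
Then add 0.01711 M of X.
Step 2:
                  G         D         X
  init       0.6167     9.155   0.04366
  Δ         0.01636   0.01636  -0.01636
  eq         0.6331     9.171   0.02731
  solve Keq expr → x = -0.01636; check Q = 0.004703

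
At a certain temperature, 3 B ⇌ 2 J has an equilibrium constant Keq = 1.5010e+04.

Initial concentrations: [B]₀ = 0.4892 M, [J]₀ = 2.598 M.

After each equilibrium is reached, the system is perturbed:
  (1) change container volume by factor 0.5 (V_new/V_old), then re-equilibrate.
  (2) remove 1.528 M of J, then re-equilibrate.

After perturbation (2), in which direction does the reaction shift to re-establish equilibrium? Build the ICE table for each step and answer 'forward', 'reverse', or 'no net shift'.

Q₀ = 57.65 vs Keq = 1.5010e+04 ⇒ Q<K, forward
Step 1:
                  B         J
  init       0.4892     2.598
  Δ         -0.4073    0.2716
  eq        0.08186      2.87
  solve Keq expr → x = 0.1358; check Q = 1.5010e+04
Then change container volume by factor 0.5 (V_new/V_old).
Step 2:
                  B         J
  init       0.1637     5.739
  Δ        -0.03344   0.02229
  eq         0.1303     5.761
  solve Keq expr → x = 0.01115; check Q = 1.5010e+04
Then remove 1.528 M of J.
Step 3:
                  B         J
  init       0.1303     4.233
  Δ        -0.02393   0.01595
  eq         0.1064     4.249
  solve Keq expr → x = 0.007977; check Q = 1.5010e+04

Direction: forward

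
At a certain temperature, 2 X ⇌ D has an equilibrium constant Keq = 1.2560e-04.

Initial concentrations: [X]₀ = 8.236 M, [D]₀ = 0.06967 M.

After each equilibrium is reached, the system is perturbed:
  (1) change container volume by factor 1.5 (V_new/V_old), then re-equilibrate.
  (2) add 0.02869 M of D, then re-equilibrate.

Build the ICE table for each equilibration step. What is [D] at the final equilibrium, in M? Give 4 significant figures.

Q₀ = 0.001027 vs Keq = 1.2560e-04 ⇒ Q>K, reverse
Step 1:
                  X         D
  init        8.236   0.06967
  Δ          0.1218   -0.0609
  eq          8.358  0.008773
  solve Keq expr → x = -0.0609; check Q = 1.2560e-04
Then change container volume by factor 1.5 (V_new/V_old).
Step 2:
                  X         D
  init        5.572  0.005849
  Δ        0.003888 -0.001944
  eq          5.576  0.003905
  solve Keq expr → x = -0.001944; check Q = 1.2560e-04
Then add 0.02869 M of D.
Step 3:
                  X         D
  init        5.576   0.03259
  Δ         0.05722  -0.02861
  eq          5.633  0.003985
  solve Keq expr → x = -0.02861; check Q = 1.2560e-04

[D]_eq = 0.003985 M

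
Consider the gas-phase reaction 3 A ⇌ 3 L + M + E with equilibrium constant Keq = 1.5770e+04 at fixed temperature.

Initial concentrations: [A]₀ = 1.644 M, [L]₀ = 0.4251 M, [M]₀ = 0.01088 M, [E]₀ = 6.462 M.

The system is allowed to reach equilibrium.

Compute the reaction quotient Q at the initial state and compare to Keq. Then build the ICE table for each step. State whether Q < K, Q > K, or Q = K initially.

Q₀ = 0.001216; Q < K (proceeds forward)

Q₀ = 0.001216 vs Keq = 1.5770e+04 ⇒ Q<K, forward
Step 1:
                   A          L          M          E
  I            1.644     0.4251    0.01088      6.462
  C           -1.525      1.525     0.5082     0.5082
  E           0.1194       1.95     0.5191       6.97
  solve Keq expr → x = 0.5082; check Q = 1.5770e+04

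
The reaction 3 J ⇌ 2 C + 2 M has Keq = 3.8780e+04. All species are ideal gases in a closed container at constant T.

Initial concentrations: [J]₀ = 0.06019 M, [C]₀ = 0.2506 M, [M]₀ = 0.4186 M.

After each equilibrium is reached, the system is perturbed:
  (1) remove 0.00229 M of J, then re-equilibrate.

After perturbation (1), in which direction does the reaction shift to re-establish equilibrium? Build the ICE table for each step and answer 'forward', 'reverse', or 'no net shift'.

Q₀ = 50.46 vs Keq = 3.8780e+04 ⇒ Q<K, forward
Step 1:
                   J          C          M
  Initial    0.06019     0.2506     0.4186
  Change    -0.05262    0.03508    0.03508
  Equil     0.007566     0.2857     0.4537
  solve Keq expr → x = 0.01754; check Q = 3.8780e+04
Then remove 0.00229 M of J.
Step 2:
                   J          C          M
  Initial   0.005276     0.2857     0.4537
  Change    0.002247  -0.001498  -0.001498
  Equil     0.007523     0.2842     0.4522
  solve Keq expr → x = -7.4897e-04; check Q = 3.8780e+04

Direction: reverse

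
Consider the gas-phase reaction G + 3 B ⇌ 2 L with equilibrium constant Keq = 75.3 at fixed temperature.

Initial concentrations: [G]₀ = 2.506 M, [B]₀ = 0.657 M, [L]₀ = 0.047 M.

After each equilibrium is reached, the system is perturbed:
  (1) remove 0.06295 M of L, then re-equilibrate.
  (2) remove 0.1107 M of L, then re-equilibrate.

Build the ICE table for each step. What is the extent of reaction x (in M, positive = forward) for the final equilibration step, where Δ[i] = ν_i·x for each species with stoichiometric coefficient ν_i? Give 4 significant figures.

x = 0.005801 M

Q₀ = 0.003108 vs Keq = 75.3 ⇒ Q<K, forward
Step 1:
                  G         B         L
  I           2.506     0.657     0.047
  C         -0.1857    -0.557    0.3713
  E            2.32       0.1    0.4183
  solve Keq expr → x = 0.1857; check Q = 75.3
Then remove 0.06295 M of L.
Step 2:
                  G         B         L
  I            2.32       0.1    0.3554
  C       -0.003078 -0.009234  0.006156
  E           2.317   0.09081    0.3615
  solve Keq expr → x = 0.003078; check Q = 75.3
Then remove 0.1107 M of L.
Step 3:
                  G         B         L
  I           2.317   0.09081    0.2508
  C       -0.005801   -0.0174    0.0116
  E           2.311   0.07341    0.2624
  solve Keq expr → x = 0.005801; check Q = 75.3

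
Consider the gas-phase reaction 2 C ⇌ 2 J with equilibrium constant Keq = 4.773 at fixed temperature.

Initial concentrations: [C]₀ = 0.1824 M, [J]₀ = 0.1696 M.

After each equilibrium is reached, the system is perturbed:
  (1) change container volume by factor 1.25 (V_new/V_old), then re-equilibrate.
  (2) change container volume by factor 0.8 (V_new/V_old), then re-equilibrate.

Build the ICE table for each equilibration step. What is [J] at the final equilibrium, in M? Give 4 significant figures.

[J]_eq = 0.2415 M

Q₀ = 0.8646 vs Keq = 4.773 ⇒ Q<K, forward
Step 1:
                    C           J
  I            0.1824      0.1696
  C          -0.07187     0.07187
  E            0.1105      0.2415
  solve Keq expr → x = 0.03594; check Q = 4.773
Then change container volume by factor 1.25 (V_new/V_old).
Step 2:
                    C           J
  I           0.08842      0.1932
  C                 0           0
  E           0.08842      0.1932
  solve Keq expr → x = 0; check Q = 4.773
Then change container volume by factor 0.8 (V_new/V_old).
Step 3:
                    C           J
  I            0.1105      0.2415
  C                 0           0
  E            0.1105      0.2415
  solve Keq expr → x = 0; check Q = 4.773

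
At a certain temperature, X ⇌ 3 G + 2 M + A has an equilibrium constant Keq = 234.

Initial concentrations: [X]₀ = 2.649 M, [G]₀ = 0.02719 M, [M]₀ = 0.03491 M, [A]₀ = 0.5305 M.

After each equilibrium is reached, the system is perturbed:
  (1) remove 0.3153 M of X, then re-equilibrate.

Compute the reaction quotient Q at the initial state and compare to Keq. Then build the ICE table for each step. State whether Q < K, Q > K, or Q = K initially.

Q₀ = 4.9060e-09 vs Keq = 234 ⇒ Q<K, forward
Step 1:
                    X           G           M           A
  Initial       2.649     0.02719     0.03491      0.5305
  Change       -1.133         3.4       2.267       1.133
  Equil         1.516       3.427       2.301       1.664
  solve Keq expr → x = 1.133; check Q = 234
Then remove 0.3153 M of X.
Step 2:
                    X           G           M           A
  Initial         1.2       3.427       2.301       1.664
  Change      0.03973     -0.1192    -0.07947    -0.03973
  Equil          1.24       3.308       2.222       1.624
  solve Keq expr → x = -0.03973; check Q = 234

Q₀ = 4.9060e-09; Q < K (proceeds forward)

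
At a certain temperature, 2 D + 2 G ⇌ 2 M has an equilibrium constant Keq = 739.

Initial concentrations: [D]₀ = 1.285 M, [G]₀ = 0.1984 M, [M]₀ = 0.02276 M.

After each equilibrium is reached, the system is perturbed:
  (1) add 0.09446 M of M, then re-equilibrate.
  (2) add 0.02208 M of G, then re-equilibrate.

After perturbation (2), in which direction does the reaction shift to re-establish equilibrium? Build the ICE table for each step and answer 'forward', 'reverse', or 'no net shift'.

Q₀ = 0.00797 vs Keq = 739 ⇒ Q<K, forward
Step 1:
                   D          G          M
  I            1.285     0.1984    0.02276
  C          -0.1912    -0.1912     0.1912
  E            1.094   0.007196      0.214
  solve Keq expr → x = 0.0956; check Q = 739
Then add 0.09446 M of M.
Step 2:
                   D          G          M
  I            1.094   0.007196     0.3084
  C         0.003046   0.003046  -0.003046
  E            1.097    0.01024     0.3054
  solve Keq expr → x = -0.001523; check Q = 739
Then add 0.02208 M of G.
Step 3:
                   D          G          M
  I            1.097    0.03232     0.3054
  C         -0.02116   -0.02116    0.02116
  E            1.076    0.01117     0.3265
  solve Keq expr → x = 0.01058; check Q = 739

Direction: forward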